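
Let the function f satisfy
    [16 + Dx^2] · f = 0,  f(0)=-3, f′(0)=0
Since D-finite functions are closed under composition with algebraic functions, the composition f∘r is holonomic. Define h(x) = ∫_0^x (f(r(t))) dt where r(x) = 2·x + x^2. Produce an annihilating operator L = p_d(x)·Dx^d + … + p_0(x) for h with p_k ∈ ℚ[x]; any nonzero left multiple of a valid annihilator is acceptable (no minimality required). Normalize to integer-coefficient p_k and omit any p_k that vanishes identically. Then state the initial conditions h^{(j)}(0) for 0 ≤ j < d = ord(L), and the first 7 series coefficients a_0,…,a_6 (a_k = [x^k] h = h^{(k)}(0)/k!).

f: a_k = -3, 0, 24, 0, -32, 0, 256/15, …
L₀ from L_f via x↦r, Dx↦r'^{-1}Dx.
h=∫h₀ ⇒ L = L₀·Dx.
L = (64 + 192·x + 192·x^2 + 64·x^3)·Dx - Dx^2 + (1 + x)·Dx^3  (order 3).
h: a_k = 0, -3, 0, 32, 24, -488/5, -512/3, …
ICs: h(0) = 0, h′(0) = -3, h′′(0) = 0.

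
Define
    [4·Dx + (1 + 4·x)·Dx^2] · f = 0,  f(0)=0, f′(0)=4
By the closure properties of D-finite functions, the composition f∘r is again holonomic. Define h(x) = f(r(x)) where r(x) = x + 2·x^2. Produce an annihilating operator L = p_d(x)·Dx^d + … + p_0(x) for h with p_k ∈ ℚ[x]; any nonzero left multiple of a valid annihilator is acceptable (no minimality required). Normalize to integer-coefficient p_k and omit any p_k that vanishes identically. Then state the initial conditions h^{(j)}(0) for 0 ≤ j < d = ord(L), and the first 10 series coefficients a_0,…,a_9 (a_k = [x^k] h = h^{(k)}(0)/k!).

L = (16·x + 32·x^2)·Dx + (1 + 8·x + 24·x^2 + 32·x^3)·Dx^2  (order 2).
h: a_k = 0, 4, 0, -32/3, 32, -256/5, 0, 2048/7, -1024, 16384/9, …
ICs: h(0) = 0, h′(0) = 4.

f: a_k = 0, 4, -8, 64/3, -64, 1024/5, -2048/3, 16384/7, -8192, 262144/9, …
L₀ from L_f via x↦r, Dx↦r'^{-1}Dx.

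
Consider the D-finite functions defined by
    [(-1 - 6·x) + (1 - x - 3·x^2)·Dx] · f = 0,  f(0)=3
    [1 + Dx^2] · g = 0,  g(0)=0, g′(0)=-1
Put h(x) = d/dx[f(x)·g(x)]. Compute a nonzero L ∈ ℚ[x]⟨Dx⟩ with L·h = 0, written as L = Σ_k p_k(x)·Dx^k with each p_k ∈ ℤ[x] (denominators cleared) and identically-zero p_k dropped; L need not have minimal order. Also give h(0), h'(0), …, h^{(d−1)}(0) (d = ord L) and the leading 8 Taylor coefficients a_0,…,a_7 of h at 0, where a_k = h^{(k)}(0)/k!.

f: a_k = 3, 3, 12, 21, 57, 120, 291, 651, …
g: a_k = 0, -1, 0, 1/6, 0, -1/120, 0, 1/5040, …
Product ⇒ symmetric product L₀, ord ≤ 2.
h₀' ⇒ L via d/dx closure of L₀.
L = (83 - 2·x - 5·x^2 + 6·x^3 + 9·x^4) + (16 + 98·x + 18·x^2 + 36·x^3)·Dx + (-5 + 4·x + 13·x^2 + 6·x^3 + 9·x^4)·Dx^2  (order 2).
h: a_k = -3, -6, -69/2, -82, -2201/8, -13983/20, -473087/240, -1060373/210, …
ICs: h(0) = -3, h′(0) = -6.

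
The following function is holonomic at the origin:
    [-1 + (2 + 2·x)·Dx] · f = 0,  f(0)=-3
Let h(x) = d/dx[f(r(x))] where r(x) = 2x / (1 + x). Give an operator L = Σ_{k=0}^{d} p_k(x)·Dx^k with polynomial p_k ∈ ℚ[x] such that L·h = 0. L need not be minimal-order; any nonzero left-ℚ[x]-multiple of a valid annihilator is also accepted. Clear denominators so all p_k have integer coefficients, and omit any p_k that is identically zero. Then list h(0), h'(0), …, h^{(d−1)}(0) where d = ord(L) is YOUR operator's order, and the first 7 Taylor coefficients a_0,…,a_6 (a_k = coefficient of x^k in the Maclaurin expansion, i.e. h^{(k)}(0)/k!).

L = (-3 - 6·x) + (-1 - 4·x - 3·x^2)·Dx  (order 1).
h: a_k = -3, 9, -45/2, 111/2, -1125/8, 2943/8, -15813/16, …
ICs: h(0) = -3.

f: a_k = -3, -3/2, 3/8, -3/16, 15/128, -21/256, 63/1024, …
L₀ from L_f via x↦r, Dx↦r'^{-1}Dx.
Derive L from L₀ (diff closure).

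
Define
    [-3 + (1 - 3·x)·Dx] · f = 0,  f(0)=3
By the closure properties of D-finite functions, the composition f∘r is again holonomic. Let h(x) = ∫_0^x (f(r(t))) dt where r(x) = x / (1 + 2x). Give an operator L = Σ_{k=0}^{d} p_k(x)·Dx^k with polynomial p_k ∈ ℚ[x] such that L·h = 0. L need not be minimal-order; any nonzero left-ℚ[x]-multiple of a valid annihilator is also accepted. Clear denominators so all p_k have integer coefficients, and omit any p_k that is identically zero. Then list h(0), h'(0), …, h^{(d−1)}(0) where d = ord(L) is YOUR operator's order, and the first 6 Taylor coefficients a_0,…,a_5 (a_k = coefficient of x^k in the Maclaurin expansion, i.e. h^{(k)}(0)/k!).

f: a_k = 3, 9, 27, 81, 243, 729, …
f∘r: x↦r, Dx↦Dx/r' in L_f ⇒ L₀.
∫: right-multiply L₀ by Dx.
L = 3·Dx + (-1 - x + 2·x^2)·Dx^2  (order 2).
h: a_k = 0, 3, 9/2, 3, 9/4, 9/5, …
ICs: h(0) = 0, h′(0) = 3.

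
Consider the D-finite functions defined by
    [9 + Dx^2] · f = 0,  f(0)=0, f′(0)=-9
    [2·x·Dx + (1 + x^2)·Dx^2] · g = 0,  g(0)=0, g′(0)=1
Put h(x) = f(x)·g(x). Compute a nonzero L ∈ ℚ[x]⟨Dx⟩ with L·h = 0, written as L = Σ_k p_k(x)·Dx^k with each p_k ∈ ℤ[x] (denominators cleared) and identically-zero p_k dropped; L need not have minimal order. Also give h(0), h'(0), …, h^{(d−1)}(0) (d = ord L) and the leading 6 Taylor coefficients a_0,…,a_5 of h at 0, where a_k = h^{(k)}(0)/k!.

L = (1170 + 3834·x^2 + 4779·x^4 + 2916·x^6 + 729·x^8) + (396·x + 1044·x^3 + 972·x^5 + 324·x^7)·Dx + (220 + 768·x^2 + 1026·x^4 + 648·x^6 + 162·x^8)·Dx^2 + (44·x + 116·x^3 + 108·x^5 + 36·x^7)·Dx^3 + (10 + 38·x^2 + 55·x^4 + 36·x^6 + 9·x^8)·Dx^4  (order 4).
h: a_k = 0, 0, -9, 0, 33/2, 0, …
ICs: h(0) = 0, h′(0) = 0, h′′(0) = -18, h′′′(0) = 0.

f: a_k = 0, -9, 0, 27/2, 0, -243/40, …
g: a_k = 0, 1, 0, -1/3, 0, 1/5, …
f·g: L₀ = L_f ⊗_s L_g, ord ≤ 2·2.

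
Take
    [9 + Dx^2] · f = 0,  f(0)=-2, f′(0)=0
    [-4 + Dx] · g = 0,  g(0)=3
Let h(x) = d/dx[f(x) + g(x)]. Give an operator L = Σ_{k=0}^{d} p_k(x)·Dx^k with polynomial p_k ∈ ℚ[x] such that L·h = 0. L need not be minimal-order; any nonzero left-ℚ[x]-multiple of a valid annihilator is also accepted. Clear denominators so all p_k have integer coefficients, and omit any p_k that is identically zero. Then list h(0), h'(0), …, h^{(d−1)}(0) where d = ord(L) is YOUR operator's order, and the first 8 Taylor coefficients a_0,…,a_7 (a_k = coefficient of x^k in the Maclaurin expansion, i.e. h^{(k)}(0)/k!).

L = 36 - 9·Dx + 4·Dx^2 - Dx^3  (order 3).
h: a_k = 12, 66, 96, 101, 128, 2291/20, 1024/15, 30581/840, …
ICs: h(0) = 12, h′(0) = 66, h′′(0) = 192.

f: a_k = -2, 0, 9, 0, -27/4, 0, 81/40, 0, …
g: a_k = 3, 12, 24, 32, 32, 128/5, 256/15, 1024/105, …
Weyl lclm of L_f,L_g ⇒ L₀ (ord ≤ 3).
h=h₀': d/dx-closure on L₀ ⇒ L.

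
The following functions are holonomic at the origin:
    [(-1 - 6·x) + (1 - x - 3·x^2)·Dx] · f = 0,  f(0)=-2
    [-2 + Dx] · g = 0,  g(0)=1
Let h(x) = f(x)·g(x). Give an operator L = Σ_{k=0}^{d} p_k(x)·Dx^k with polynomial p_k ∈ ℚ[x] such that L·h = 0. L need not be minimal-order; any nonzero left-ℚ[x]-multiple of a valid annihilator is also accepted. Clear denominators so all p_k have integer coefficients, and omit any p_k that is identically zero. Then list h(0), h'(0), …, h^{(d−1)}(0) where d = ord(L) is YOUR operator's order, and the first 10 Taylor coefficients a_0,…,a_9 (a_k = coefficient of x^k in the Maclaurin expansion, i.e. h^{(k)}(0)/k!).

f: a_k = -2, -2, -8, -14, -38, -80, -194, -434, -1016, -2318, …
g: a_k = 1, 2, 2, 4/3, 2/3, 4/15, 4/45, 8/315, 2/315, 4/2835, …
Sym-product of L_f,L_g gives L₀ (≤ ord 1).
L = (3 + 4·x - 6·x^2) + (-1 + x + 3·x^2)·Dx  (order 1).
h: a_k = -2, -6, -16, -110/3, -86, -2948/15, -20462/45, -109658/105, -151736/63, -15710426/2835, …
ICs: h(0) = -2.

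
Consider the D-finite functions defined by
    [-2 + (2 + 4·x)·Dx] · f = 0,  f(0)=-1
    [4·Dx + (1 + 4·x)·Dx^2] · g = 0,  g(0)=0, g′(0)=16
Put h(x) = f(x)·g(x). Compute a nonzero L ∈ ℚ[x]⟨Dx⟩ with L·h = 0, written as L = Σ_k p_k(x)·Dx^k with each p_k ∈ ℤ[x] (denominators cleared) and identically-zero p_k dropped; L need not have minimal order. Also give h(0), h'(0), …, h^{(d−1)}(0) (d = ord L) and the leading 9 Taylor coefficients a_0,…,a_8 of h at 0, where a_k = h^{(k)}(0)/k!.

f: a_k = -1, -1, 1/2, -1/2, 5/8, -7/8, 21/16, -33/16, 429/128, …
g: a_k = 0, 16, -32, 256/3, -256, 4096/5, -8192/3, 65536/7, -32768, …
f·g: L₀ = L_f ⊗_s L_g, ord ≤ 1·2.
L = (-1 + 4·x) + (2 + 4·x)·Dx + (1 + 8·x + 20·x^2 + 16·x^3)·Dx^2  (order 2).
h: a_k = 0, -16, 16, -136/3, 440/3, -7418/15, 8534/5, -209709/35, 746239/35, …
ICs: h(0) = 0, h′(0) = -16.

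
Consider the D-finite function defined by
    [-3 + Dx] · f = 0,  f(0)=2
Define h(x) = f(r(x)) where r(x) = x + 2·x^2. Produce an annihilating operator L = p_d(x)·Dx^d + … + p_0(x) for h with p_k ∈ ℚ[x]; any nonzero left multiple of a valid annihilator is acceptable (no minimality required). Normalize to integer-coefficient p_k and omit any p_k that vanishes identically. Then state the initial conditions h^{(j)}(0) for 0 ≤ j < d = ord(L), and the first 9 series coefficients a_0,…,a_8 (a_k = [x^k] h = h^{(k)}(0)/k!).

L = (-3 - 12·x) + Dx  (order 1).
h: a_k = 2, 6, 21, 45, 387/4, 3321/20, 11061/40, 112887/280, 253557/448, …
ICs: h(0) = 2.

f: a_k = 2, 6, 9, 9, 27/4, 81/20, 81/40, 243/280, 729/2240, …
Change of var in L_f (x↦r) gives L₀.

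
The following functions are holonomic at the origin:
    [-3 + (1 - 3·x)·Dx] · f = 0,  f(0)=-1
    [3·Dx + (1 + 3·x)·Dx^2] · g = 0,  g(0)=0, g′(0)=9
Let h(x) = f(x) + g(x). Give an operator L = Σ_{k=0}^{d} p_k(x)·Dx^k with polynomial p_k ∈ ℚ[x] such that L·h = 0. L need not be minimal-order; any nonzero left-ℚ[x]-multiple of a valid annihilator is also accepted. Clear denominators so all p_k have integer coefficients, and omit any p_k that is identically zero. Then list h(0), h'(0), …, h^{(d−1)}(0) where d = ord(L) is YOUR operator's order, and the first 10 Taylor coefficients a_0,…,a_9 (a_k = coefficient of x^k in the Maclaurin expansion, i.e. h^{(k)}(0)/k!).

L = (30 + 18·x)·Dx + (4 + 48·x + 36·x^2)·Dx^2 + (-1 - x + 9·x^2 + 9·x^3)·Dx^3  (order 3).
h: a_k = -1, 6, -45/2, 0, -567/4, -486/5, -2187/2, -8748/7, -72171/8, -13122, …
ICs: h(0) = -1, h′(0) = 6, h′′(0) = -45.

f: a_k = -1, -3, -9, -27, -81, -243, -729, -2187, -6561, -19683, …
g: a_k = 0, 9, -27/2, 27, -243/4, 729/5, -729/2, 6561/7, -19683/8, 6561, …
Sum ⇒ L₀ = lclm(L_f,L_g) in ℚ(x)⟨Dx⟩.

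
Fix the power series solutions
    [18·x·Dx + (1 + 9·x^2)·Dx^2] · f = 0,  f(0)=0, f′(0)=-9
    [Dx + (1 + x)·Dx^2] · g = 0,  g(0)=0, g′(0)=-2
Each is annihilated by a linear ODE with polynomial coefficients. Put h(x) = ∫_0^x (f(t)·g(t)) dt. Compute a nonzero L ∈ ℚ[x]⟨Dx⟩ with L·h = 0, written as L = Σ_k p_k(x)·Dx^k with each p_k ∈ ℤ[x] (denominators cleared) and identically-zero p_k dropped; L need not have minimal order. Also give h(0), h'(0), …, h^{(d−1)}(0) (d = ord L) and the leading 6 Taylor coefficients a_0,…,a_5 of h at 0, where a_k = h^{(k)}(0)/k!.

L = (1368 + 2700·x + 37584·x^2 + 95580·x^3 + 87480·x^4 + 37908·x^5 + 26244·x^7)·Dx^2 + (1298 + 9180·x + 54612·x^2 + 194724·x^3 + 324000·x^4 + 271188·x^5 + 102060·x^6 + 78732·x^7 + 91854·x^8)·Dx^3 + (76 + 2848·x + 12096·x^2 + 43992·x^3 + 117288·x^4 + 173016·x^5 + 139968·x^6 + 75816·x^7 + 78732·x^8 + 52488·x^9)·Dx^4 + (37 + 146·x + 901·x^2 + 2808·x^3 + 7362·x^4 + 15228·x^5 + 21546·x^6 + 17496·x^7 + 12393·x^8 + 13122·x^9 + 6561·x^10)·Dx^5  (order 5).
h: a_k = 0, 0, 0, 6, -9/4, -48/5, …
ICs: h(0) = 0, h′(0) = 0, h′′(0) = 0, h′′′(0) = 36, h′′′′(0) = -54.

f: a_k = 0, -9, 0, 27, 0, -729/5, …
g: a_k = 0, -2, 1, -2/3, 1/2, -2/5, …
L₀ := L_f ⊗_s L_g (sym. prod.), ord ≤ 4.
h=∫₀ˣh₀: take L = L₀·Dx.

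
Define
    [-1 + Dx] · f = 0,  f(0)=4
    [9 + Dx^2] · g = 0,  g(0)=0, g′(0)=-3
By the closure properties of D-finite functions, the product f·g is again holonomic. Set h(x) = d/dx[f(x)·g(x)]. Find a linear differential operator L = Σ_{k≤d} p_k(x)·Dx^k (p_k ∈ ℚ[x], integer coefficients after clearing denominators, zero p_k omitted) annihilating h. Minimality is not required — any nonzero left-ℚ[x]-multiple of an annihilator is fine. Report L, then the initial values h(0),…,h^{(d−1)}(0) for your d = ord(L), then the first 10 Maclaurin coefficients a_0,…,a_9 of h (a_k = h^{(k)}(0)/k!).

L = 10 - 2·Dx + Dx^2  (order 2).
h: a_k = -12, -24, 36, 64, 2, -156/5, -166/15, 64/15, 213/70, 79/945, …
ICs: h(0) = -12, h′(0) = -24.

f: a_k = 4, 4, 2, 2/3, 1/6, 1/30, 1/180, 1/1260, 1/10080, 1/90720, …
g: a_k = 0, -3, 0, 9/2, 0, -81/40, 0, 243/560, 0, -243/4480, …
f·g: L₀ = L_f ⊗_s L_g, ord ≤ 1·2.
h₀' ⇒ L via d/dx closure of L₀.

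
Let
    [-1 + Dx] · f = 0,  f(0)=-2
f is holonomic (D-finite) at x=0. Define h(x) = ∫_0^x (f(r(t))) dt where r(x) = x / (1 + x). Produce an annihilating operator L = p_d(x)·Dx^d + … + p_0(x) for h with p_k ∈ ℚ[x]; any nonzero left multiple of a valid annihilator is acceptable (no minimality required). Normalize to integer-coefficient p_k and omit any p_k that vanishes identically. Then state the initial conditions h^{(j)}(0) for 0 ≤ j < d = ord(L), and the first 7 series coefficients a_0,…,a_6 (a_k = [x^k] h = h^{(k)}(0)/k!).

L = -Dx + (1 + 2·x + x^2)·Dx^2  (order 2).
h: a_k = 0, -2, -1, 1/3, -1/12, -1/60, 19/360, …
ICs: h(0) = 0, h′(0) = -2.

f: a_k = -2, -2, -1, -1/3, -1/12, -1/60, -1/360, …
h₀=f(r): pull back L_f along r ⇒ L₀.
h=∫₀ˣh₀: take L = L₀·Dx.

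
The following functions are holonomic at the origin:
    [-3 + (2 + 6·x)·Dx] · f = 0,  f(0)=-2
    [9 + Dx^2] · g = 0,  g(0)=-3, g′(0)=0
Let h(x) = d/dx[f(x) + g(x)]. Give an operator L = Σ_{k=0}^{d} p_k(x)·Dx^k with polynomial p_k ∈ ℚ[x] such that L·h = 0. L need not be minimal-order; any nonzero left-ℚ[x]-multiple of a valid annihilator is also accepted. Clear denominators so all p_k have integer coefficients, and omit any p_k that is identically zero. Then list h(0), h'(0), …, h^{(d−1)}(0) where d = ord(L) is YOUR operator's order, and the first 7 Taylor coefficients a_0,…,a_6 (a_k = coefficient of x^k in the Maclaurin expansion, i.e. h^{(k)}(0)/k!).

L = (-513 - 648·x - 972·x^2) + (-126 - 810·x - 1944·x^2 - 1944·x^3)·Dx + (-57 - 72·x - 108·x^2)·Dx^2 + (-14 - 90·x - 216·x^2 - 216·x^3)·Dx^3  (order 3).
h: a_k = -3, 63/2, -81/8, -243/16, -8505/128, 252963/1280, -505197/1024, …
ICs: h(0) = -3, h′(0) = 63/2, h′′(0) = -81/4.

f: a_k = -2, -3, 9/4, -27/8, 405/64, -1701/128, 15309/512, …
g: a_k = -3, 0, 27/2, 0, -81/8, 0, 243/80, …
h₀=f+g: left-lcm gives L₀, ord ≤ 3.
h₀' ⇒ L via d/dx closure of L₀.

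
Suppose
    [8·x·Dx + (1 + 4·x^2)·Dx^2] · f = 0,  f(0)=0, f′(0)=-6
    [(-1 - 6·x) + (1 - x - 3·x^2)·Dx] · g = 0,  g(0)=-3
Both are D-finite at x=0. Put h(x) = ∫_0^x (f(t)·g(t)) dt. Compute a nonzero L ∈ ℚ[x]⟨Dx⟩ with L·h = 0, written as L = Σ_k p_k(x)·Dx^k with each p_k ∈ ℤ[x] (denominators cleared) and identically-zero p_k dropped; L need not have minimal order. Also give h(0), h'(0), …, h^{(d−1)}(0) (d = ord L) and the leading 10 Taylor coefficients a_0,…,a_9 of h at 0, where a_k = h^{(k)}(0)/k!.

f: a_k = 0, -6, 0, 8, 0, -96/5, 0, 384/7, 0, -512/3, …
g: a_k = -3, -3, -12, -21, -57, -120, -291, -651, -1524, -3477, …
h₀=f·g: eliminate ⇒ L₀, order ≤ 2·1.
h=∫₀ˣh₀: take L = L₀·Dx.
L = (6 + 8·x + 72·x^2)·Dx + (2 + 4·x + 16·x^2 + 72·x^3)·Dx^2 + (-1 + x - x^2 + 4·x^3 + 12·x^4)·Dx^3  (order 3).
h: a_k = 0, 0, 9, 6, 12, 102/5, 253/5, 3048/35, 23727/140, 37154/105, …
ICs: h(0) = 0, h′(0) = 0, h′′(0) = 18.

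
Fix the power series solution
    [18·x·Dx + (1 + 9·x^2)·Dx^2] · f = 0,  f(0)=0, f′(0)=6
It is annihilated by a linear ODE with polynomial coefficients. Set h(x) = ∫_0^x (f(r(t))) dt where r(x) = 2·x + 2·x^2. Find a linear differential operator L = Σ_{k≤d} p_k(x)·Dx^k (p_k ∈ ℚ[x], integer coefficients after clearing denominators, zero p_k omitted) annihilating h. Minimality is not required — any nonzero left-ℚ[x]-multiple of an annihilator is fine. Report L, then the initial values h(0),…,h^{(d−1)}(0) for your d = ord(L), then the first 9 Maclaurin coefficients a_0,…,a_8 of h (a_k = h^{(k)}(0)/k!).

f: a_k = 0, 6, 0, -18, 0, 486/5, 0, -4374/7, 0, …
h₀=f(r): pull back L_f along r ⇒ L₀.
h=∫h₀ ⇒ L = L₀·Dx.
L = (-2 + 72·x + 288·x^2 + 432·x^3 + 216·x^4)·Dx^2 + (1 + 2·x + 36·x^2 + 144·x^3 + 180·x^4 + 72·x^5)·Dx^3  (order 3).
h: a_k = 0, 0, 6, 4, -36, -432/5, 2232/5, 15408/7, -42768/7, …
ICs: h(0) = 0, h′(0) = 0, h′′(0) = 12.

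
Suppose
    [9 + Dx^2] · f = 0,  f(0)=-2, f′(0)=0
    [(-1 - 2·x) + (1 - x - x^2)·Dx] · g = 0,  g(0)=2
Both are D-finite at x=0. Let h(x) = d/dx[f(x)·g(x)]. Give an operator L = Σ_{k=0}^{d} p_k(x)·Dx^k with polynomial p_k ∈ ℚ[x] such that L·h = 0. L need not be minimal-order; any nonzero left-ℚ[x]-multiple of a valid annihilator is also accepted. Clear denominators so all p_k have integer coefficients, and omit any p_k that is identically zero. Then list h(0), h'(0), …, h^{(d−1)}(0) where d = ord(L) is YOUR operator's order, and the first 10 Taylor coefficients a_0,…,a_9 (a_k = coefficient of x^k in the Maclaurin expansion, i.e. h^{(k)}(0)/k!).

f: a_k = -2, 0, 9, 0, -27/4, 0, 81/40, 0, -729/2240, 0, …
g: a_k = 2, 2, 4, 6, 10, 16, 26, 42, 68, 110, …
Sym-product of L_f,L_g gives L₀ (≤ ord 2).
Derive L from L₀ (diff closure).
L = (3 - 162·x - 81·x^2 + 162·x^3 + 81·x^4) + (-12 - 6·x + 54·x^2 + 36·x^3)·Dx + (7 - 16·x - 7·x^2 + 18·x^3 + 9·x^4)·Dx^2  (order 2).
h: a_k = -4, 20, 18, 10, 85/2, 903/10, 3297/20, 42503/140, 619911/1120, 1114549/1120, …
ICs: h(0) = -4, h′(0) = 20.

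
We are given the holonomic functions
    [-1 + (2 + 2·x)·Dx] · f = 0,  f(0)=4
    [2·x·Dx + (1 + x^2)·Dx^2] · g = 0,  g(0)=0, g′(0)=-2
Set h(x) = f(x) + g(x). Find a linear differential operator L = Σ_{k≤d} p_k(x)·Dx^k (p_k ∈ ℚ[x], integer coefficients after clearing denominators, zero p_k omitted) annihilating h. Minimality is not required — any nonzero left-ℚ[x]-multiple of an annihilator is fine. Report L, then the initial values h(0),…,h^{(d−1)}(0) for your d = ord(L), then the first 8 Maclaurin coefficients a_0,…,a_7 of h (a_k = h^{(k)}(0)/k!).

f: a_k = 4, 2, -1/2, 1/4, -5/32, 7/64, -21/256, 33/512, …
g: a_k = 0, -2, 0, 2/3, 0, -2/5, 0, 2/7, …
Weyl lclm of L_f,L_g ⇒ L₀ (ord ≤ 3).
L = (-4 - 10·x + 12·x^2 + 6·x^3)·Dx + (-11 - 16·x + 10·x^2 + 48·x^3 + 21·x^4)·Dx^2 + (-2 + 6·x + 12·x^2 + 12·x^3 + 14·x^4 + 6·x^5)·Dx^3  (order 3).
h: a_k = 4, 0, -1/2, 11/12, -5/32, -93/320, -21/256, 1255/3584, …
ICs: h(0) = 4, h′(0) = 0, h′′(0) = -1.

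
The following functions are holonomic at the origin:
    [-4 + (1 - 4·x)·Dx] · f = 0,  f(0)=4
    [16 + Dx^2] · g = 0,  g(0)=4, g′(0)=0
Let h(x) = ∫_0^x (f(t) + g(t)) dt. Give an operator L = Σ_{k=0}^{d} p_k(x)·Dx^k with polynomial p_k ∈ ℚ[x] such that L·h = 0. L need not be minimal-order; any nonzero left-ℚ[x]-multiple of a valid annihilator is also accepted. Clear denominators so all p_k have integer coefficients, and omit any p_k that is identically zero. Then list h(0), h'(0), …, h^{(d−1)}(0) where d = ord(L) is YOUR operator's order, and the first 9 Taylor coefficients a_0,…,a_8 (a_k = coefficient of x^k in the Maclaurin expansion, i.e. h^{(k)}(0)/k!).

L = (448 - 512·x + 1024·x^2)·Dx + (-48 + 320·x - 768·x^2 + 1024·x^3)·Dx^2 + (28 - 32·x + 64·x^2)·Dx^3 + (-3 + 20·x - 48·x^2 + 64·x^3)·Dx^4  (order 4).
h: a_k = 0, 8, 8, 32/3, 64, 640/3, 2048/3, 736256/315, 8192, …
ICs: h(0) = 0, h′(0) = 8, h′′(0) = 16, h′′′(0) = 64.

f: a_k = 4, 16, 64, 256, 1024, 4096, 16384, 65536, 262144, …
g: a_k = 4, 0, -32, 0, 128/3, 0, -1024/45, 0, 2048/315, …
Sum ⇒ L₀ = lclm(L_f,L_g) in ℚ(x)⟨Dx⟩.
h=∫₀ˣh₀: take L = L₀·Dx.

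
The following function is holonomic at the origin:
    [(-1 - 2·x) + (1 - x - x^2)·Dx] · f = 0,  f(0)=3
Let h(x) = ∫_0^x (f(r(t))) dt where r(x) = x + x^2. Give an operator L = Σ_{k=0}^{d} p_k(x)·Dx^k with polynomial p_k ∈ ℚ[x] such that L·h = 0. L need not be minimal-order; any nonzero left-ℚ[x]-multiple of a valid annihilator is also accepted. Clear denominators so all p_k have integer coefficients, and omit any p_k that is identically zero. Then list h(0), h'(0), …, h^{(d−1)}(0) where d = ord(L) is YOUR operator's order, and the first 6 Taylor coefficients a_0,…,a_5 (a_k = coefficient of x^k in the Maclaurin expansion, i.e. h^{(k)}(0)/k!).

L = (1 + 4·x + 6·x^2 + 4·x^3)·Dx + (-1 + x + 2·x^2 + 2·x^3 + x^4)·Dx^2  (order 2).
h: a_k = 0, 3, 3/2, 3, 21/4, 48/5, …
ICs: h(0) = 0, h′(0) = 3.

f: a_k = 3, 3, 6, 9, 15, 24, …
f∘r: x↦r, Dx↦Dx/r' in L_f ⇒ L₀.
h=∫₀ˣh₀: take L = L₀·Dx.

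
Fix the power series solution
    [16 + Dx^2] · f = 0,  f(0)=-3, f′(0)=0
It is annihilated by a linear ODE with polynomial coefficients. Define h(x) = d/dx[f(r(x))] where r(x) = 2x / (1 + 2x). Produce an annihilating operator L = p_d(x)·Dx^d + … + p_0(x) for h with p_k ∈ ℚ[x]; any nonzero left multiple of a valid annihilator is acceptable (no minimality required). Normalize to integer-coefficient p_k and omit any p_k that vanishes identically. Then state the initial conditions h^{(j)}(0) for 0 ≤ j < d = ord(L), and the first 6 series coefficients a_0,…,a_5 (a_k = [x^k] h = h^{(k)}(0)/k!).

f: a_k = -3, 0, 24, 0, -32, 0, …
L₀ from L_f via x↦r, Dx↦r'^{-1}Dx.
Derive L from L₀ (diff closure).
L = (88 + 96·x + 96·x^2) + (12 + 72·x + 144·x^2 + 96·x^3)·Dx + (1 + 8·x + 24·x^2 + 32·x^3 + 16·x^4)·Dx^2  (order 2).
h: a_k = 0, 192, -1152, 2560, 5120, -351232/5, …
ICs: h(0) = 0, h′(0) = 192.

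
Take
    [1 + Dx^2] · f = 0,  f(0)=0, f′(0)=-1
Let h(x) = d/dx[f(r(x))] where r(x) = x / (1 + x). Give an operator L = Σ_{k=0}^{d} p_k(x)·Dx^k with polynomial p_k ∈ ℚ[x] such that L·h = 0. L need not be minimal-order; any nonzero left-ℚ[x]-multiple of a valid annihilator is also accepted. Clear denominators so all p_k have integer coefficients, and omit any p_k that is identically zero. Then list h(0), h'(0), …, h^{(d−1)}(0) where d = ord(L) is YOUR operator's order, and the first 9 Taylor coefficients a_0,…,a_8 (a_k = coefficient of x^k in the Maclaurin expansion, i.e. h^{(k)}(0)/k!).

L = (7 + 12·x + 6·x^2) + (6 + 18·x + 18·x^2 + 6·x^3)·Dx + (1 + 4·x + 6·x^2 + 4·x^3 + x^4)·Dx^2  (order 2).
h: a_k = -1, 2, -5/2, 2, -1/24, -15/4, 6931/720, -1591/90, 224179/8064, …
ICs: h(0) = -1, h′(0) = 2.

f: a_k = 0, -1, 0, 1/6, 0, -1/120, 0, 1/5040, 0, …
f∘r: x↦r, Dx↦Dx/r' in L_f ⇒ L₀.
Derive L from L₀ (diff closure).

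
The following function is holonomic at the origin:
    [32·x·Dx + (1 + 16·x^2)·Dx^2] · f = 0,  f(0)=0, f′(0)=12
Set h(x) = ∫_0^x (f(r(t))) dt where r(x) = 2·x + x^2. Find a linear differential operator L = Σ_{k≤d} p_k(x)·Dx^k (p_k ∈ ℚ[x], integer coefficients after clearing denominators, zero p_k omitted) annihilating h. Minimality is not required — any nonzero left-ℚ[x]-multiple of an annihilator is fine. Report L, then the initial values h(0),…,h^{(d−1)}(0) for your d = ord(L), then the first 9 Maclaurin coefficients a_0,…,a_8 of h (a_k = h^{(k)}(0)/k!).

L = (-1 + 128·x + 256·x^2 + 192·x^3 + 48·x^4)·Dx^2 + (1 + x + 64·x^2 + 128·x^3 + 80·x^4 + 16·x^5)·Dx^3  (order 3).
h: a_k = 0, 0, 12, 4, -128, -768/5, 16064/5, 49088/7, -743424/7, …
ICs: h(0) = 0, h′(0) = 0, h′′(0) = 24.

f: a_k = 0, 12, 0, -64, 0, 3072/5, 0, -49152/7, 0, …
h₀=f(r): pull back L_f along r ⇒ L₀.
h=∫₀ˣh₀: take L = L₀·Dx.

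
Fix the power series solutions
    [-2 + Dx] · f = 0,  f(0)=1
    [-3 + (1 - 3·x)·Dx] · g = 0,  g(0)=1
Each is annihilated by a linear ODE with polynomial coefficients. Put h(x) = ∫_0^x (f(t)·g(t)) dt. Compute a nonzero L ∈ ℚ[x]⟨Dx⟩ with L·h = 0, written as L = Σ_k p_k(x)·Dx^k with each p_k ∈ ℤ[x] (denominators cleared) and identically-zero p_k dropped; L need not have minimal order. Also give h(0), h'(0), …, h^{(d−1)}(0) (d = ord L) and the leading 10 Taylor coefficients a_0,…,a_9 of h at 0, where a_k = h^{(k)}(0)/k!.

f: a_k = 1, 2, 2, 4/3, 2/3, 4/15, 4/45, 8/315, 2/315, 4/2835, …
g: a_k = 1, 3, 9, 27, 81, 243, 729, 2187, 6561, 19683, …
L₀ := L_f ⊗_s L_g (sym. prod.), ord ≤ 1.
∫: right-multiply L₀ by Dx.
L = (5 - 6·x)·Dx + (-1 + 3·x)·Dx^2  (order 2).
h: a_k = 0, 1, 5/2, 17/3, 157/12, 473/15, 7099/90, 12779/63, 1341803/2520, 4025411/2835, …
ICs: h(0) = 0, h′(0) = 1.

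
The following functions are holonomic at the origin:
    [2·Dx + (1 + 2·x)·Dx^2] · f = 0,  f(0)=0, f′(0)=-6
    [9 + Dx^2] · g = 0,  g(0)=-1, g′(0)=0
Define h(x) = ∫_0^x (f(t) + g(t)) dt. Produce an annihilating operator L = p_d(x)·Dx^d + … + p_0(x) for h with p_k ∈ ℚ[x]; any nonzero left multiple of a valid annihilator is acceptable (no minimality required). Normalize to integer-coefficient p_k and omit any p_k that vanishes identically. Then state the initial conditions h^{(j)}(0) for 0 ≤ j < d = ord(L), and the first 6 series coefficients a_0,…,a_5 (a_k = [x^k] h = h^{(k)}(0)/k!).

f: a_k = 0, -6, 6, -8, 12, -96/5, …
g: a_k = -1, 0, 9/2, 0, -27/8, 0, …
Sum ⇒ L₀ = lclm(L_f,L_g) in ℚ(x)⟨Dx⟩.
h=∫₀ˣh₀: take L = L₀·Dx.
L = (594 + 648·x + 648·x^2)·Dx^2 + (153 + 630·x + 972·x^2 + 648·x^3)·Dx^3 + (66 + 72·x + 72·x^2)·Dx^4 + (17 + 70·x + 108·x^2 + 72·x^3)·Dx^5  (order 5).
h: a_k = 0, -1, -3, 7/2, -2, 69/40, …
ICs: h(0) = 0, h′(0) = -1, h′′(0) = -6, h′′′(0) = 21, h′′′′(0) = -48.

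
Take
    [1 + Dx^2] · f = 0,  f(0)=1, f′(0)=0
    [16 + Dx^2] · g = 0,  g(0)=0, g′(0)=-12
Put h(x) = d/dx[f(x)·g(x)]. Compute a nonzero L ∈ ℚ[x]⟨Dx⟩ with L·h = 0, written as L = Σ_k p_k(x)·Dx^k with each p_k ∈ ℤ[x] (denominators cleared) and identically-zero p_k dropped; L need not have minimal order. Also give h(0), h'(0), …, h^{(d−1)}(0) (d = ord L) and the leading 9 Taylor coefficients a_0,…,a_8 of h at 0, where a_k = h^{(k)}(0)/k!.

f: a_k = 1, 0, -1/2, 0, 1/24, 0, -1/720, 0, 1/40320, …
g: a_k = 0, -12, 0, 32, 0, -128/5, 0, 1024/105, 0, …
Product ⇒ symmetric product L₀, ord ≤ 4.
Differentiate: ansatz ord ≤ ord L₀ ⇒ L.
L = 225 + 34·Dx^2 + Dx^4  (order 4).
h: a_k = -12, 0, 114, 0, -421/2, 0, 10039/60, 0, -246601/3360, …
ICs: h(0) = -12, h′(0) = 0, h′′(0) = 228, h′′′(0) = 0.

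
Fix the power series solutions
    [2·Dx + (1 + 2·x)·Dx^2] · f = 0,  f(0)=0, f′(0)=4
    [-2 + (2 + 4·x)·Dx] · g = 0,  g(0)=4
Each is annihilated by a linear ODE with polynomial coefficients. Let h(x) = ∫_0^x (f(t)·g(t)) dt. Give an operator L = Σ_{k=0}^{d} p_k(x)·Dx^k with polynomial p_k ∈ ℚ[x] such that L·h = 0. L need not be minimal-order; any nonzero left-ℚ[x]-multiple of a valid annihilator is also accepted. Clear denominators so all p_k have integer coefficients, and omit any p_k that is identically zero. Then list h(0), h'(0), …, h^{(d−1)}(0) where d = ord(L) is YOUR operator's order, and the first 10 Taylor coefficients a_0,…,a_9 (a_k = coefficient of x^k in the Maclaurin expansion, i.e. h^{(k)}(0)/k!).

f: a_k = 0, 4, -4, 16/3, -8, 64/5, -64/3, 256/7, -64, 1024/9, …
g: a_k = 4, 4, -2, 2, -5/2, 7/2, -21/4, 33/4, -429/32, 715/32, …
h₀=f·g: eliminate ⇒ L₀, order ≤ 2·1.
Integrate: L := L₀·Dx.
L = Dx + (1 + 4·x + 4·x^2)·Dx^3  (order 3).
h: a_k = 0, 0, 8, 0, -2/3, 16/15, -71/45, 248/105, -3043/840, 5378/945, …
ICs: h(0) = 0, h′(0) = 0, h′′(0) = 16.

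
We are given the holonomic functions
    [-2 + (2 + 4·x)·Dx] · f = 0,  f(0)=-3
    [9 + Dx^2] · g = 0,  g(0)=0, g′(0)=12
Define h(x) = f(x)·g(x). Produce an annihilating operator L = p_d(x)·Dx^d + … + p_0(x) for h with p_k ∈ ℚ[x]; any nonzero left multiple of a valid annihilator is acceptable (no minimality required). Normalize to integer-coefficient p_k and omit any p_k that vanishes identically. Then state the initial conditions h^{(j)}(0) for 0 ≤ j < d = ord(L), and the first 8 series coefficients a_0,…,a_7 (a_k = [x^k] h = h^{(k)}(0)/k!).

f: a_k = -3, -3, 3/2, -3/2, 15/8, -21/8, 63/16, -99/16, …
g: a_k = 0, 12, 0, -18, 0, 81/10, 0, -243/140, …
Sym-product of L_f,L_g gives L₀ (≤ ord 2).
L = (12 + 36·x + 36·x^2) + (-2 - 4·x)·Dx + (1 + 4·x + 4·x^2)·Dx^2  (order 2).
h: a_k = 0, -36, -36, 72, 36, -144/5, -144/5, 216/7, …
ICs: h(0) = 0, h′(0) = -36.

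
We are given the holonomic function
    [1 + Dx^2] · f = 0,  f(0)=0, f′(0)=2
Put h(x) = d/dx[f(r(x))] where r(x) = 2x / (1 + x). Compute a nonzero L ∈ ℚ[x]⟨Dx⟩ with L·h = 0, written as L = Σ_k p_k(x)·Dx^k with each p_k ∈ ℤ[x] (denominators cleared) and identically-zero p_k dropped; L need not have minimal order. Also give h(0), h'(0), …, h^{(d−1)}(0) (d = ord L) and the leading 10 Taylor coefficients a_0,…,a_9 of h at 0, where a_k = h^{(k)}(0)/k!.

L = (10 + 12·x + 6·x^2) + (6 + 18·x + 18·x^2 + 6·x^3)·Dx + (1 + 4·x + 6·x^2 + 4·x^3 + x^4)·Dx^2  (order 2).
h: a_k = 4, -8, 4, 16, -172/3, 120, -8836/45, 12128/45, -98524/315, 18296/63, …
ICs: h(0) = 4, h′(0) = -8.

f: a_k = 0, 2, 0, -1/3, 0, 1/60, 0, -1/2520, 0, 1/181440, …
L₀ from L_f via x↦r, Dx↦r'^{-1}Dx.
h₀' ⇒ L via d/dx closure of L₀.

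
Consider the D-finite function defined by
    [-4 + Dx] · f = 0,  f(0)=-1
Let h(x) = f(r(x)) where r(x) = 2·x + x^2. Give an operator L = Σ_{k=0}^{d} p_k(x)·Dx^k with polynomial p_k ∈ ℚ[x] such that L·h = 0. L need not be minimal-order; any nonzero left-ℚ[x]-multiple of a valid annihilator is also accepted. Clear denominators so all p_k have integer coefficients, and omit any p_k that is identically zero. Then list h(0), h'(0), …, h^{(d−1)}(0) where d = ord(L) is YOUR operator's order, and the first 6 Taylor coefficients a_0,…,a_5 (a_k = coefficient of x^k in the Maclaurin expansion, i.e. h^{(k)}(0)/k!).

L = (-8 - 8·x) + Dx  (order 1).
h: a_k = -1, -8, -36, -352/3, -920/3, -3392/5, …
ICs: h(0) = -1.

f: a_k = -1, -4, -8, -32/3, -32/3, -128/15, …
h₀=f(r): pull back L_f along r ⇒ L₀.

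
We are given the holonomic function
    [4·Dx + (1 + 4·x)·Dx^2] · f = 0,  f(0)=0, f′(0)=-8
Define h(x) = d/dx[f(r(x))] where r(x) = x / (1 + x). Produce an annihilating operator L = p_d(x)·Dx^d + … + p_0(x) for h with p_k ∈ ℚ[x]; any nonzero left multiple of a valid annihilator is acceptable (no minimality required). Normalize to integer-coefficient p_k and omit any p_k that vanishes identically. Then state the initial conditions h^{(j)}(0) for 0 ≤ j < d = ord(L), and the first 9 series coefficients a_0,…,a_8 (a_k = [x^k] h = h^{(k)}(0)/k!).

L = (6 + 10·x) + (1 + 6·x + 5·x^2)·Dx  (order 1).
h: a_k = -8, 48, -248, 1248, -6248, 31248, -156248, 781248, -3906248, …
ICs: h(0) = -8.

f: a_k = 0, -8, 16, -128/3, 128, -2048/5, 4096/3, -32768/7, 16384, …
Change of var in L_f (x↦r) gives L₀.
Derive L from L₀ (diff closure).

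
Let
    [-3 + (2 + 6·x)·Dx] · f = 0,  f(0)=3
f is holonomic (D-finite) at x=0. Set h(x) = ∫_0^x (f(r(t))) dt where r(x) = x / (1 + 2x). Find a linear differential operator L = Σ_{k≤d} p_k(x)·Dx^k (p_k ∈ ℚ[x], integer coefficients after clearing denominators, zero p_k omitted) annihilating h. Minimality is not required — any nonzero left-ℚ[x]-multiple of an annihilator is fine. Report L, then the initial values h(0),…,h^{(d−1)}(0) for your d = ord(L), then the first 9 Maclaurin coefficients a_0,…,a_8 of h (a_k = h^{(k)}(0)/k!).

L = -3·Dx + (2 + 14·x + 20·x^2)·Dx^2  (order 2).
h: a_k = 0, 3, 9/4, -33/8, 585/64, -2979/128, 33909/512, -1477503/7168, 11283849/16384, …
ICs: h(0) = 0, h′(0) = 3.

f: a_k = 3, 9/2, -27/8, 81/16, -1215/128, 5103/256, -45927/1024, 216513/2048, -8444007/32768, …
f∘r: x↦r, Dx↦Dx/r' in L_f ⇒ L₀.
∫: right-multiply L₀ by Dx.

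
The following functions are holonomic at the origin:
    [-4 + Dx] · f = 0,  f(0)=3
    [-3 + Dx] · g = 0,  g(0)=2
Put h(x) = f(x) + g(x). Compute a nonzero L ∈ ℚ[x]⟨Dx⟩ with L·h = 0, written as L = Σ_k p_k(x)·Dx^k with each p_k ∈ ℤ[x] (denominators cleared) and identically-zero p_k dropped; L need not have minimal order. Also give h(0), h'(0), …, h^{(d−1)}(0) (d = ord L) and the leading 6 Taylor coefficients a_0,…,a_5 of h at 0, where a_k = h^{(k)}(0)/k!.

f: a_k = 3, 12, 24, 32, 32, 128/5, …
g: a_k = 2, 6, 9, 9, 27/4, 81/20, …
f+g: L₀ = lclm(L_f,L_g), ord ≤ 1+1.
L = 12 - 7·Dx + Dx^2  (order 2).
h: a_k = 5, 18, 33, 41, 155/4, 593/20, …
ICs: h(0) = 5, h′(0) = 18.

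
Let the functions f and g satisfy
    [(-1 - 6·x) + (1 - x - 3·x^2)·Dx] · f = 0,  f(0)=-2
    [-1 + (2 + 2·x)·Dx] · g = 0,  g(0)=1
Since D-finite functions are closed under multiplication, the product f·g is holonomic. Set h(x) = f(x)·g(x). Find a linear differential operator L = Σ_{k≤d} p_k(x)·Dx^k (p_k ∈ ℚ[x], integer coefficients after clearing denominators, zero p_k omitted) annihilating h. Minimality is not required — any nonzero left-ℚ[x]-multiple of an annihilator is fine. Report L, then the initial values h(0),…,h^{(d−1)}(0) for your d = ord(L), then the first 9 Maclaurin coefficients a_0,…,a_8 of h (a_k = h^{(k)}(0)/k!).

L = (3 + 13·x + 9·x^2) + (-2 + 8·x^2 + 6·x^3)·Dx  (order 1).
h: a_k = -2, -3, -35/4, -143/8, -2819/64, -12509/128, -117671/512, -535591/1024, -19865443/16384, …
ICs: h(0) = -2.

f: a_k = -2, -2, -8, -14, -38, -80, -194, -434, -1016, …
g: a_k = 1, 1/2, -1/8, 1/16, -5/128, 7/256, -21/1024, 33/2048, -429/32768, …
Sym-product of L_f,L_g gives L₀ (≤ ord 1).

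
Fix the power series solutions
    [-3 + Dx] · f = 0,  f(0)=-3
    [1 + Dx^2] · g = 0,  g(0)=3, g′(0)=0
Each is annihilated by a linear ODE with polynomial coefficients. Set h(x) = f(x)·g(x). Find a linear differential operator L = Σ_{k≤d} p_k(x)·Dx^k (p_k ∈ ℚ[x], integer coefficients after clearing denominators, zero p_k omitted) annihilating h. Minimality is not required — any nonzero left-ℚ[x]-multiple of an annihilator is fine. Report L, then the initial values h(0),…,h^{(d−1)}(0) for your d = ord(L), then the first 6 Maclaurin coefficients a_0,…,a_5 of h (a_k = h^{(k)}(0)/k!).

L = 10 - 6·Dx + Dx^2  (order 2).
h: a_k = -9, -27, -36, -27, -21/2, 9/10, …
ICs: h(0) = -9, h′(0) = -27.

f: a_k = -3, -9, -27/2, -27/2, -81/8, -243/40, …
g: a_k = 3, 0, -3/2, 0, 1/8, 0, …
L₀ := L_f ⊗_s L_g (sym. prod.), ord ≤ 2.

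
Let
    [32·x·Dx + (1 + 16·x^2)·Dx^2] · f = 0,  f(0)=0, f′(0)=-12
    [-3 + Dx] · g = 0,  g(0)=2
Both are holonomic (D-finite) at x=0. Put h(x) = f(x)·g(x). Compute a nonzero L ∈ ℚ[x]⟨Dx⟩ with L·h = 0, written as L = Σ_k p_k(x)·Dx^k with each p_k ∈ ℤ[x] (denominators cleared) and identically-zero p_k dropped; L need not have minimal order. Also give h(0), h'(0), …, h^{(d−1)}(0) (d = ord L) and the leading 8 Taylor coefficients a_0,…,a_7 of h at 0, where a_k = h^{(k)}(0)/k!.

f: a_k = 0, -12, 0, 64, 0, -3072/5, 0, 49152/7, …
g: a_k = 2, 6, 9, 9, 27/4, 81/20, 81/40, 243/280, …
h₀=f·g: eliminate ⇒ L₀, order ≤ 2·1.
L = (9 - 96·x + 144·x^2) + (-6 + 32·x - 96·x^2)·Dx + (1 + 16·x^2)·Dx^2  (order 2).
h: a_k = 0, -24, -72, 20, 276, -3669/5, -3159, 624507/70, …
ICs: h(0) = 0, h′(0) = -24.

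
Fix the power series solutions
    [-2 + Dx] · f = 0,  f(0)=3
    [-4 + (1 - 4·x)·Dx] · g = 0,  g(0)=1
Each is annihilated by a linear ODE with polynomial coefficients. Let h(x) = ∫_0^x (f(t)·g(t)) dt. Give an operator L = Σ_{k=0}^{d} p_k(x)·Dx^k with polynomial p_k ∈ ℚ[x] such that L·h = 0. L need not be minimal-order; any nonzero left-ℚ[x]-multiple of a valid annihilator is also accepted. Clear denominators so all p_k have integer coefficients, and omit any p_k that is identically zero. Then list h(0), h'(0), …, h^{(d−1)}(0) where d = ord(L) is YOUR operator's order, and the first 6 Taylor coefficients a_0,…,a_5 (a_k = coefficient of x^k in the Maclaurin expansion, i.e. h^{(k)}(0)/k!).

L = (6 - 8·x)·Dx + (-1 + 4·x)·Dx^2  (order 2).
h: a_k = 0, 3, 9, 26, 79, 1266/5, …
ICs: h(0) = 0, h′(0) = 3.

f: a_k = 3, 6, 6, 4, 2, 4/5, …
g: a_k = 1, 4, 16, 64, 256, 1024, …
f·g: L₀ = L_f ⊗_s L_g, ord ≤ 1·1.
h=∫₀ˣh₀: take L = L₀·Dx.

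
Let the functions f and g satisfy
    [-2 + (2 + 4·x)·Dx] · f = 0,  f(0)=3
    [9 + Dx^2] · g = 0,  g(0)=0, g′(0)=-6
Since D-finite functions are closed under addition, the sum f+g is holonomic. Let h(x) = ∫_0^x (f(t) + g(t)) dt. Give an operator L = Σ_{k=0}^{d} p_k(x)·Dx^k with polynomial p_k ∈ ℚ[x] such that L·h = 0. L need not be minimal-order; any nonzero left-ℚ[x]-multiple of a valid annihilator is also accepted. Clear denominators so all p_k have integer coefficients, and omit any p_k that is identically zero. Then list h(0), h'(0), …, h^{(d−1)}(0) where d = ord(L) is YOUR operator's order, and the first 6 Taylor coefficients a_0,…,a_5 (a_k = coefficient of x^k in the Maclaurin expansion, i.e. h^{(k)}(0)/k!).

f: a_k = 3, 3, -3/2, 3/2, -15/8, 21/8, …
g: a_k = 0, -6, 0, 9, 0, -81/20, …
L₀ := lclm(L_f,L_g); ord L₀ ≤ 1+2.
h=∫h₀ ⇒ L = L₀·Dx.
L = (-27 - 81·x - 81·x^2)·Dx + (18 + 117·x + 243·x^2 + 162·x^3)·Dx^2 + (-3 - 9·x - 9·x^2)·Dx^3 + (2 + 13·x + 27·x^2 + 18·x^3)·Dx^4  (order 4).
h: a_k = 0, 3, -3/2, -1/2, 21/8, -3/8, …
ICs: h(0) = 0, h′(0) = 3, h′′(0) = -3, h′′′(0) = -3.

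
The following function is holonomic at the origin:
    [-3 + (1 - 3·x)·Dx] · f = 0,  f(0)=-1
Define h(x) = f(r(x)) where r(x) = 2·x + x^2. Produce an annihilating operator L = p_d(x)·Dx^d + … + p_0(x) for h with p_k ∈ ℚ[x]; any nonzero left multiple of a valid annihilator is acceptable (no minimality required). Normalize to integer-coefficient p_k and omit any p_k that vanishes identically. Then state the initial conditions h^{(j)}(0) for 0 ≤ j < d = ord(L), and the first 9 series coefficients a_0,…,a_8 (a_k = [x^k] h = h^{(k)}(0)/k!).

L = (6 + 6·x) + (-1 + 6·x + 3·x^2)·Dx  (order 1).
h: a_k = -1, -6, -39, -252, -1629, -10530, -68067, -439992, -2844153, …
ICs: h(0) = -1.

f: a_k = -1, -3, -9, -27, -81, -243, -729, -2187, -6561, …
Change of var in L_f (x↦r) gives L₀.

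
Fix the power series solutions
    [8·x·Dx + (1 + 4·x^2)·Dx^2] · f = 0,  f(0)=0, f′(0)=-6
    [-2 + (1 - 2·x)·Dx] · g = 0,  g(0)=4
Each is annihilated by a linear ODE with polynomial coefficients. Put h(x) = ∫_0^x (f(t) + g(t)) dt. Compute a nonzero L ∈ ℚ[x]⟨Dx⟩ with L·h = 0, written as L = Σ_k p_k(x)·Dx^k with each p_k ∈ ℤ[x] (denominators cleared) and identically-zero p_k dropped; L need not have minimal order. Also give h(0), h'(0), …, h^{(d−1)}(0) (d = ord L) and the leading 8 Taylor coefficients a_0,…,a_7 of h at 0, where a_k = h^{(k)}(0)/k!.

L = (8 - 64·x - 96·x^2)·Dx^2 + (-8 + 8·x - 32·x^2 - 96·x^3)·Dx^3 + (1 - 16·x^4)·Dx^4  (order 4).
h: a_k = 0, 4, 1, 16/3, 10, 64/5, 272/15, 256/7, …
ICs: h(0) = 0, h′(0) = 4, h′′(0) = 2, h′′′(0) = 32.

f: a_k = 0, -6, 0, 8, 0, -96/5, 0, 384/7, …
g: a_k = 4, 8, 16, 32, 64, 128, 256, 512, …
L₀ := lclm(L_f,L_g); ord L₀ ≤ 2+1.
Integrate: L := L₀·Dx.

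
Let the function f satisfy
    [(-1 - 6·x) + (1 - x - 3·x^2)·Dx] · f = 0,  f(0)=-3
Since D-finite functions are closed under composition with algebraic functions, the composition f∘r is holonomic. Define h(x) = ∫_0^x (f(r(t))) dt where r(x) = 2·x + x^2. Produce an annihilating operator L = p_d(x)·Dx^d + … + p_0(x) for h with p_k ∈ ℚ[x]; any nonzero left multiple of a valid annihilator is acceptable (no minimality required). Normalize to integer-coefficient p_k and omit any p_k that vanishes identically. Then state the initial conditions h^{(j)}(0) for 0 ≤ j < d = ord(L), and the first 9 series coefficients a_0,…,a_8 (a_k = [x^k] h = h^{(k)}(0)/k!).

L = (2 + 26·x + 36·x^2 + 12·x^3)·Dx + (-1 + 2·x + 13·x^2 + 12·x^3 + 3·x^4)·Dx^2  (order 2).
h: a_k = 0, -3, -3, -17, -54, -1176/5, -965, -29613/7, -18657, …
ICs: h(0) = 0, h′(0) = -3.

f: a_k = -3, -3, -12, -21, -57, -120, -291, -651, -1524, …
L₀ from L_f via x↦r, Dx↦r'^{-1}Dx.
Integrate: L := L₀·Dx.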